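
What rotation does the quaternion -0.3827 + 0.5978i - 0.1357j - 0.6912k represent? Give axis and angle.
axis = (0.6471, -0.1469, -0.7482), θ = 5π/4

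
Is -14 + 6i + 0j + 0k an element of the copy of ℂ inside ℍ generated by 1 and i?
Yes. The quaternion -14 + 6i has j- and k-coefficients y = z = 0, so it lies in the complex subalgebra spanned by 1 and i.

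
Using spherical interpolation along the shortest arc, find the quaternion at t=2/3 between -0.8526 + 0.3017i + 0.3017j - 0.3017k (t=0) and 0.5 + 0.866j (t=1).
-0.7986 + 0.1381i - 0.5693j - 0.1381k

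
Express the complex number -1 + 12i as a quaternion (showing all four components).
-1 + 12i + 0j + 0k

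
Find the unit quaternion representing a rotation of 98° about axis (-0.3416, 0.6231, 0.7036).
0.6561 - 0.2578i + 0.4703j + 0.531k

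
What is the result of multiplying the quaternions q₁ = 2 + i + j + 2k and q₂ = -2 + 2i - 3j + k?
-5 + 9i - 5j - 7k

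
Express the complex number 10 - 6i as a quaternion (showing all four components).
10 - 6i + 0j + 0k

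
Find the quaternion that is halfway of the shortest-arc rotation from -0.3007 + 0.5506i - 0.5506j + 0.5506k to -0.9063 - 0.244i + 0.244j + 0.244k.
-0.8 + 0.2032i - 0.2032j + 0.5267k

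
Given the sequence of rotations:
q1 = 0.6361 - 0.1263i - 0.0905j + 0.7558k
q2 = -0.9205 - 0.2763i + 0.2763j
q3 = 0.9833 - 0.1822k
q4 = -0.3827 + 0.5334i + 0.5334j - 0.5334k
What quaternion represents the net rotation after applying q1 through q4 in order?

q2 · q1 = -0.5954 + 0.1493i + 0.4679j - 0.6358k
q3 · q2 · q1 = -0.7013 + 0.2321i + 0.4329j - 0.5167k
q4 · q3 · q2 · q1 = -0.3619 - 0.5076i - 0.3879j + 0.6789k
-0.3619 - 0.5076i - 0.3879j + 0.6789k


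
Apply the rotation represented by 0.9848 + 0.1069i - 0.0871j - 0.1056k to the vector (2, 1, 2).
(1.726, 0.117, 2.451)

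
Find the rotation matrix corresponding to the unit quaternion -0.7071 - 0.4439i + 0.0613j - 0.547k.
[[0.3941, -0.828, 0.3989], [0.7191, 0.0075, -0.6948], [0.5723, 0.5607, 0.5984]]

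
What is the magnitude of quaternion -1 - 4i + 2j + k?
√22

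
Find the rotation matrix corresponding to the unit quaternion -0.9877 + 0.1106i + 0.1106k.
[[0.9755, 0.2185, 0.0245], [-0.2185, 0.9511, 0.2185], [0.0245, -0.2185, 0.9755]]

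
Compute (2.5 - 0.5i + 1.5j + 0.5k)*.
2.5 + 0.5i - 1.5j - 0.5k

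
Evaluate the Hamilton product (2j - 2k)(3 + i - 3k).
-6 - 6i + 4j - 8k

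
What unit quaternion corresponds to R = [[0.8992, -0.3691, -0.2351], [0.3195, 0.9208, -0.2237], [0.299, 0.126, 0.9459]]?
0.9703 + 0.0901i - 0.1376j + 0.1774k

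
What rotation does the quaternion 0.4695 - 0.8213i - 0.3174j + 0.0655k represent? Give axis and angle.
axis = (-0.9302, -0.3595, 0.0742), θ = 124°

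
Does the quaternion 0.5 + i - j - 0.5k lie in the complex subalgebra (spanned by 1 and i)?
No. The quaternion 0.5 + i - j - 0.5k has j-coefficient y = -1 and k-coefficient z = -0.5, not both zero, so it does not lie in the complex subalgebra spanned by 1 and i.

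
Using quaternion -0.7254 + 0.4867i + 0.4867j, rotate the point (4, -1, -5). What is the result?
(5.162, -2.162, 3.268)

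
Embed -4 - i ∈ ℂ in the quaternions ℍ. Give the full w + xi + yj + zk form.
-4 - i + 0j + 0k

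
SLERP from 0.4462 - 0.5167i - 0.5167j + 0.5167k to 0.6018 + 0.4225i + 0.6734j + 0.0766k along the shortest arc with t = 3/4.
-0.3696 - 0.5357i - 0.7518j + 0.1061k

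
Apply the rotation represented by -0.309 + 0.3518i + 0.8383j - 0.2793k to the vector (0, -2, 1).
(-1.549, -1.444, 0.718)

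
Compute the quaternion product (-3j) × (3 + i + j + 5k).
3 - 15i - 9j + 3k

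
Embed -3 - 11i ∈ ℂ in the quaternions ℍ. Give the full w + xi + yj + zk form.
-3 - 11i + 0j + 0k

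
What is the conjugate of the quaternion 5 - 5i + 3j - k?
5 + 5i - 3j + k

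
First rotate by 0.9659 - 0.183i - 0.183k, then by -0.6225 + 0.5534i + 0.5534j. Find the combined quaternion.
-0.5 + 0.5472i + 0.6358j + 0.2152k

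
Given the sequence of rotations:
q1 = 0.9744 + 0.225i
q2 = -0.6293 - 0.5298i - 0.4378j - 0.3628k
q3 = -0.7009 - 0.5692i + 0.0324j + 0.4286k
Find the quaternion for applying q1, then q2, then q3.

q2 · q1 = -0.494 - 0.6578i - 0.5082j - 0.255k
q3 · q2 · q1 = 0.0976 + 0.9518i - 0.0869j + 0.2776k
0.0976 + 0.9518i - 0.0869j + 0.2776k


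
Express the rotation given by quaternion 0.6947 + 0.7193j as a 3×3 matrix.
[[-0.0348, 0, 0.9994], [0, 1, 0], [-0.9994, 0, -0.0348]]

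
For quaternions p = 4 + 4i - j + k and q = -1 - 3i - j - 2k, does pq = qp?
No: pq = 9 - 13i + 2j - 16k ≠ 9 - 19i - 8j - 2k = qp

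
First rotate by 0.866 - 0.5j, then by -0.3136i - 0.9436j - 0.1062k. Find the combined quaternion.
-0.4718 - 0.3247i - 0.8172j + 0.0648k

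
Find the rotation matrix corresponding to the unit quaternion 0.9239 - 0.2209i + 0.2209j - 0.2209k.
[[0.8048, 0.3106, 0.5058], [-0.5058, 0.8048, 0.3106], [-0.3106, -0.5058, 0.8048]]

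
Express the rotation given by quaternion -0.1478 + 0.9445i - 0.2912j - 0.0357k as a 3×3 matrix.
[[0.8279, -0.5606, 0.0186], [-0.5395, -0.7867, 0.3], [-0.1535, -0.2584, -0.9538]]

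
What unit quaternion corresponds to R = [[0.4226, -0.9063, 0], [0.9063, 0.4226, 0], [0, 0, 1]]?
0.8434 + 0.5373k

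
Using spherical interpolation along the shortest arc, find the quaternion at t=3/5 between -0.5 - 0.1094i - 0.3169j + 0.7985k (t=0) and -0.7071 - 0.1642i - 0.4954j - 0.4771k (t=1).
-0.8112 - 0.1847i - 0.5502j + 0.0715k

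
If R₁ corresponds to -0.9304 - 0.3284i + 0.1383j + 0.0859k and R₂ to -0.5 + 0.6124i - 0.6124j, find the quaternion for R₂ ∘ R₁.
0.751 - 0.4582i + 0.448j - 0.1594k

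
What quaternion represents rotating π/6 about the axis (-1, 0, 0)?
0.9659 - 0.2588i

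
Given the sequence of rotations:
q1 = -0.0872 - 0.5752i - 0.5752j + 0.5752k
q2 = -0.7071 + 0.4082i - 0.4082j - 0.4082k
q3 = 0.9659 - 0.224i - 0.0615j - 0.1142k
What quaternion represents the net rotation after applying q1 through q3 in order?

q2 · q1 = 0.2965 - 0.0985i + 0.4423j - 0.8407k
q3 · q2 · q1 = 0.1955 - 0.0593i + 0.2319j - 0.951k
0.1955 - 0.0593i + 0.2319j - 0.951k


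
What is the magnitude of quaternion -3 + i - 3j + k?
√20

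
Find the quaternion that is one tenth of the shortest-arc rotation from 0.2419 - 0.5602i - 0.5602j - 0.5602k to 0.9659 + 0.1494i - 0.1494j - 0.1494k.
0.3567 - 0.5129i - 0.5521j - 0.5521k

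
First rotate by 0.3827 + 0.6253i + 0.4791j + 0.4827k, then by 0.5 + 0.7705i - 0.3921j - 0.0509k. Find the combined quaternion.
-0.078 + 0.4426i - 0.3143j + 0.8362k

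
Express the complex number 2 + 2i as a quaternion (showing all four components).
2 + 2i + 0j + 0k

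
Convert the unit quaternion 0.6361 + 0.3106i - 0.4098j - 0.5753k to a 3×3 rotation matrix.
[[0.0022, 0.4773, -0.8787], [-0.9865, 0.1451, 0.0764], [0.164, 0.8667, 0.4712]]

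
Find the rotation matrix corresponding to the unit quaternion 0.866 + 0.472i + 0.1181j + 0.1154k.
[[0.9455, -0.0884, 0.3135], [0.3114, 0.5278, -0.7902], [-0.0956, 0.8448, 0.5265]]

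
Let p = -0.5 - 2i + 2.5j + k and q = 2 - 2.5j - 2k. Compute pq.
7.25 - 6.5i + 2.25j + 8k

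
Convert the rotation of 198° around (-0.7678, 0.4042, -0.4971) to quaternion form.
-0.1564 - 0.7583i + 0.3992j - 0.491k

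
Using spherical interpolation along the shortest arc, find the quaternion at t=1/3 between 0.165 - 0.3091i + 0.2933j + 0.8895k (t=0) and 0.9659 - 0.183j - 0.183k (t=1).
-0.3278 - 0.262i + 0.3373j + 0.8427k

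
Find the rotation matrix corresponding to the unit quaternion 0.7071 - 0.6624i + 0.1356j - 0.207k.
[[0.8775, 0.1131, 0.466], [-0.4724, 0.0368, 0.8806], [0.0825, -0.9929, 0.0857]]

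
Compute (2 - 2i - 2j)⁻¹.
0.1667 + 0.1667i + 0.1667j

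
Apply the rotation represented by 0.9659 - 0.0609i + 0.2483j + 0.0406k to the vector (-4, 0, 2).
(-2.544, 0.083, 3.677)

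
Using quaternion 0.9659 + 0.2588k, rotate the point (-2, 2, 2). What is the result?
(-2.732, 0.732, 2)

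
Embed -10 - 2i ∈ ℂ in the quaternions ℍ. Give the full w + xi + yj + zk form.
-10 - 2i + 0j + 0k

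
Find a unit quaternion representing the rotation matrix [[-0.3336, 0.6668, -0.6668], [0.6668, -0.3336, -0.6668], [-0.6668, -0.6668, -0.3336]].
-0.5774i - 0.5774j + 0.5774k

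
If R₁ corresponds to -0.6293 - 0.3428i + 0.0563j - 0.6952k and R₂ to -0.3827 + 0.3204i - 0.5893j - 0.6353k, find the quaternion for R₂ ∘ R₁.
-0.0578 + 0.375i + 0.7898j + 0.4819k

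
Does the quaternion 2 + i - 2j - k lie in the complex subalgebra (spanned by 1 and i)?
No. The quaternion 2 + i - 2j - k has j-coefficient y = -2 and k-coefficient z = -1, not both zero, so it does not lie in the complex subalgebra spanned by 1 and i.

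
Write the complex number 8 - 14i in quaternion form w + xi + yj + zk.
8 - 14i + 0j + 0k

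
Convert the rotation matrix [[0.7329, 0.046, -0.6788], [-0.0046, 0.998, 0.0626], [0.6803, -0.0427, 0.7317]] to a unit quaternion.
0.9304 - 0.0283i - 0.3652j - 0.0136k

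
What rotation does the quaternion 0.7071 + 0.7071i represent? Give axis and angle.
axis = (1, 0, 0), θ = π/2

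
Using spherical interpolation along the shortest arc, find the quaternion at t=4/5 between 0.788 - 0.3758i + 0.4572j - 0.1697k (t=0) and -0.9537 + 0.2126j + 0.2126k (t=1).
0.9701 - 0.0837i - 0.0754j - 0.2149k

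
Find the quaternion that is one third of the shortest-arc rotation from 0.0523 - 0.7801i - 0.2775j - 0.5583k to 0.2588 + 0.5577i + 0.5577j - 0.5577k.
-0.0715 - 0.8609i - 0.463j - 0.1986k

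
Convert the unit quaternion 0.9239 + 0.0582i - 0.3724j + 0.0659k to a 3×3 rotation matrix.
[[0.714, -0.1651, -0.6804], [0.0784, 0.9845, -0.1566], [0.6958, 0.0585, 0.7159]]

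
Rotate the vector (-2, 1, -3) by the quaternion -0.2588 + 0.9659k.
(2.232, 0.134, -3)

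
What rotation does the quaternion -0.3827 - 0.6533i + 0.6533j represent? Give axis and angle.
axis = (-√2/2, √2/2, 0), θ = 5π/4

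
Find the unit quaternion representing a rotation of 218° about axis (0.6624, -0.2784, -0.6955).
-0.3256 + 0.6263i - 0.2632j - 0.6576k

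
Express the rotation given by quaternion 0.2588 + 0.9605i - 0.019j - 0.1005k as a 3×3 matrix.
[[0.9791, 0.0155, -0.2029], [-0.0885, -0.8653, -0.4933], [-0.1832, 0.501, -0.8458]]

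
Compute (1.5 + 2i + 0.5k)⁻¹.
0.2308 - 0.3077i - 0.0769k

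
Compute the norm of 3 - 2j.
√13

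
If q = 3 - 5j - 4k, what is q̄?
3 + 5j + 4k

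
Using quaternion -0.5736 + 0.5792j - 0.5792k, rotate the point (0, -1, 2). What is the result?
(-0.664, -1.671, 1.329)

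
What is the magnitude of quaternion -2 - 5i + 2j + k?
√34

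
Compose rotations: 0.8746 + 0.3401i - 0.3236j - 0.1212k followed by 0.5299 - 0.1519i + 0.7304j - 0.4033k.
0.7026 - 0.1717i + 0.3118j - 0.6162k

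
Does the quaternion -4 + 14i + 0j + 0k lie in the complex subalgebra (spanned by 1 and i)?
Yes. The quaternion -4 + 14i has j- and k-coefficients y = z = 0, so it lies in the complex subalgebra spanned by 1 and i.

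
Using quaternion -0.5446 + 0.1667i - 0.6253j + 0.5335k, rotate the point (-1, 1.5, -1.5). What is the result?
(-0.378, 2.081, -1.014)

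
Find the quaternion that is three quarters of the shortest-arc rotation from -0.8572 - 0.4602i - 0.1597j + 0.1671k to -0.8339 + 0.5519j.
-0.9083 - 0.1308i + 0.3945j + 0.0475k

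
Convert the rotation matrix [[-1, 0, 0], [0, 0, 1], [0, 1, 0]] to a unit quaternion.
0.7071j + 0.7071k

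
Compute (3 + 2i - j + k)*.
3 - 2i + j - k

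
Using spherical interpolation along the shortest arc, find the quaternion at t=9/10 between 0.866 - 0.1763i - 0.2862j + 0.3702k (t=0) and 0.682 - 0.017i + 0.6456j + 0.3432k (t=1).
0.7381 - 0.0368i + 0.5672j + 0.3636k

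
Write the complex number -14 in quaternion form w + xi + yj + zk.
-14 + 0i + 0j + 0k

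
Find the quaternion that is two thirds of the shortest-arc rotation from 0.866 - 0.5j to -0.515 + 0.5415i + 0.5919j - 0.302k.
0.6747 - 0.38i - 0.5962j + 0.2119k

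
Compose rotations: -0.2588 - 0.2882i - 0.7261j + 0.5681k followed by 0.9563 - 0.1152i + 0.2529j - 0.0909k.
-0.0454 - 0.1681i - 0.6682j + 0.7233k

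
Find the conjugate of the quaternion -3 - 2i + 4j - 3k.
-3 + 2i - 4j + 3k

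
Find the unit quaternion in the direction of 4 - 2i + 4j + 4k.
0.5547 - 0.2774i + 0.5547j + 0.5547k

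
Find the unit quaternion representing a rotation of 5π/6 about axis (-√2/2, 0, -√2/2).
0.2588 - 0.683i - 0.683k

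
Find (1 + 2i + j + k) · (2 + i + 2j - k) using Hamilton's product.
-1 + 2i + 7j + 4k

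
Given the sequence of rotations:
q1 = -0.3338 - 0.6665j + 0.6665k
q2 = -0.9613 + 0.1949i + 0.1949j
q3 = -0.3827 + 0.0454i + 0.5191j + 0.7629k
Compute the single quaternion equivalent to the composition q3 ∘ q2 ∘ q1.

q2 · q1 = 0.4508 + 0.0648i + 0.4457j - 0.7706k
q3 · q2 · q1 = 0.1811 - 0.7444i + 0.1479j + 0.6254k
0.1811 - 0.7444i + 0.1479j + 0.6254k


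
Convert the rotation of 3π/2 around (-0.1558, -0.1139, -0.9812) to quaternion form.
-0.7071 - 0.1102i - 0.0805j - 0.6938k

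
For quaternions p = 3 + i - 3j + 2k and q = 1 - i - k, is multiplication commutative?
No: pq = 6 + i - 4j - 4k ≠ 6 - 5i - 2j + 2k = qp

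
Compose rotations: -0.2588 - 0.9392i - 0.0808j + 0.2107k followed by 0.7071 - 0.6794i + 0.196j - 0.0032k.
-0.8046 - 0.4472i + 0.0383j + 0.3888k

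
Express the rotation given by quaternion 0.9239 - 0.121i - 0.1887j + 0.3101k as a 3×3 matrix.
[[0.7365, -0.5273, -0.4237], [0.6187, 0.7784, 0.1066], [0.2736, -0.3406, 0.8995]]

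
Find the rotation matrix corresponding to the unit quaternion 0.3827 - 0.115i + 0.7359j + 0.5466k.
[[-0.6806, -0.5876, 0.4375], [0.2491, 0.376, 0.8925], [-0.689, 0.7165, -0.1095]]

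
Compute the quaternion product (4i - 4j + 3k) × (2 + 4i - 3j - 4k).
-16 + 33i + 20j + 10k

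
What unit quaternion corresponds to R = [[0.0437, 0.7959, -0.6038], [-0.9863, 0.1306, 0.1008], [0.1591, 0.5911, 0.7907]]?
0.7009 + 0.1749i - 0.2721j - 0.6357k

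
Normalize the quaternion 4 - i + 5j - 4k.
0.5252 - 0.1313i + 0.6565j - 0.5252k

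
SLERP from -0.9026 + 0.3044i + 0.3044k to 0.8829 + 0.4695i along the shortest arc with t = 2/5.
-0.9801 - 0.0107i + 0.1981k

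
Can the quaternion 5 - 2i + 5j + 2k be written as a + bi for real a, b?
No. The quaternion 5 - 2i + 5j + 2k has j-coefficient y = 5 and k-coefficient z = 2, not both zero, so it does not lie in the complex subalgebra spanned by 1 and i.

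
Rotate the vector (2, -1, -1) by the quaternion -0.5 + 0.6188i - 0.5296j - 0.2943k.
(1.316, -1.714, -1.154)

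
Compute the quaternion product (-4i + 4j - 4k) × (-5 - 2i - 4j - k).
4 - 16j + 44k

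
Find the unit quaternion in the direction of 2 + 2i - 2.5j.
0.5298 + 0.5298i - 0.6623j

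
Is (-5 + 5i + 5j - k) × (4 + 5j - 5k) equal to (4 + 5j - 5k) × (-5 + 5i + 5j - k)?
No: pq = -50 + 20j + 46k ≠ -50 + 40i - 30j - 4k = qp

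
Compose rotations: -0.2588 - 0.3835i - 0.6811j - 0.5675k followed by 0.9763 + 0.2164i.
-0.1697 - 0.4304i - 0.5422j - 0.7014k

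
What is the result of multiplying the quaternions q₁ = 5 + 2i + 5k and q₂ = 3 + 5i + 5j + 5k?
-20 + 6i + 40j + 50k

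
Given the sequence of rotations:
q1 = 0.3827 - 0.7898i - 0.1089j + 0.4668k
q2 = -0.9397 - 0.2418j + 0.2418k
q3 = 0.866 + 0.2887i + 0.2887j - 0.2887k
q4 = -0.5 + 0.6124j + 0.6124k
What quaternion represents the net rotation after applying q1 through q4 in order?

q2 · q1 = -0.4988 + 0.6556i - 0.1812j - 0.5371k
q3 · q2 · q1 = -0.724 + 0.2164i - 0.3351j - 0.5627k
q4 · q3 · q2 · q1 = 0.9118 - 0.2476i - 0.1433j - 0.2946k
0.9118 - 0.2476i - 0.1433j - 0.2946k


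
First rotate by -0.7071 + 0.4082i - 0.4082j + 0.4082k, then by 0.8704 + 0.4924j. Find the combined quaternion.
-0.4145 + 0.5563i - 0.7035j + 0.1543k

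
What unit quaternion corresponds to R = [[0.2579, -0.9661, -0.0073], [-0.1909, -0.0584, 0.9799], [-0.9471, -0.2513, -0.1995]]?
-0.5 + 0.6156i - 0.4699j - 0.3876k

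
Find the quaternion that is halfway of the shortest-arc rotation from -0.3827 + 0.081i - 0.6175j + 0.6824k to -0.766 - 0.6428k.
0.2532 + 0.0535i - 0.408j + 0.8755k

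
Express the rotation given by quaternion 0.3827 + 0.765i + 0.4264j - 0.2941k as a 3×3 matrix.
[[0.4634, 0.8775, -0.1236], [0.4273, -0.3434, -0.8363], [-0.7763, 0.3347, -0.5341]]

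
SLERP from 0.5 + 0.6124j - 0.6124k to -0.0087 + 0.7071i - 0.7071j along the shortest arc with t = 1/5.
0.4358 - 0.1744i + 0.7055j - 0.5311k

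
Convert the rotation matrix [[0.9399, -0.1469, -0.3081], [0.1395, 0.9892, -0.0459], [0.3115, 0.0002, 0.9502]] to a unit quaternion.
0.9848 + 0.0117i - 0.1573j + 0.0727k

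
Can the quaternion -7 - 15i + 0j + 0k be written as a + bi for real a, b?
Yes. The quaternion -7 - 15i has j- and k-coefficients y = z = 0, so it lies in the complex subalgebra spanned by 1 and i.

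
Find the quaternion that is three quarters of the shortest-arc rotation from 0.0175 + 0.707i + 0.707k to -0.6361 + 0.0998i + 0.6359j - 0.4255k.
0.5558 + 0.151i - 0.5497j + 0.6051k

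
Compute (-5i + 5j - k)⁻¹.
0.098i - 0.098j + 0.0196k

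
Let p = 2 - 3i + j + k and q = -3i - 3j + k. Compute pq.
-7 - 2i - 6j + 14k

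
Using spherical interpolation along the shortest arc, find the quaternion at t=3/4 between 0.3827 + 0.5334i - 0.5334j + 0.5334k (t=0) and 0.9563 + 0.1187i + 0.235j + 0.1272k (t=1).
0.9229 + 0.268i + 0.0287j + 0.2751k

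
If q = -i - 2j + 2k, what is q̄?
i + 2j - 2k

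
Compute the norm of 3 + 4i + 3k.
√34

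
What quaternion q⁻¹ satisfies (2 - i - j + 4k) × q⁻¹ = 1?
0.0909 + 0.0455i + 0.0455j - 0.1818k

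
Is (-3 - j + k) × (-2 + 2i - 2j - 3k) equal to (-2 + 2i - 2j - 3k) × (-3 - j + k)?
No: pq = 7 - i + 10j + 9k ≠ 7 - 11i + 6j + 5k = qp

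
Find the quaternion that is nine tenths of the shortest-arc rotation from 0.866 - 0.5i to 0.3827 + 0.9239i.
-0.2462 - 0.9692i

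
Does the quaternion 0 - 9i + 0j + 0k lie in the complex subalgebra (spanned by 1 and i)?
Yes. The quaternion -9i has j- and k-coefficients y = z = 0, so it lies in the complex subalgebra spanned by 1 and i.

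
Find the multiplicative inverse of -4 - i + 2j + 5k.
-0.087 + 0.0217i - 0.0435j - 0.1087k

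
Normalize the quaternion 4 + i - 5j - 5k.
0.4887 + 0.1222i - 0.6108j - 0.6108k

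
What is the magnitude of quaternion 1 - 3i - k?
√11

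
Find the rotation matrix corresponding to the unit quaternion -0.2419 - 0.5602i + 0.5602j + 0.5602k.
[[-0.2553, -0.3566, -0.8987], [-0.8987, -0.2553, 0.3566], [-0.3566, 0.8987, -0.2553]]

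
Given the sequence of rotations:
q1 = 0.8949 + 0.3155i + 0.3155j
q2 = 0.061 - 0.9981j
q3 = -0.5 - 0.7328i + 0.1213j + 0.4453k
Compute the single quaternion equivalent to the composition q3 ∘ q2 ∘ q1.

q2 · q1 = 0.3695 + 0.0192i - 0.874j + 0.3149k
q3 · q2 · q1 = -0.2049 + 0.147i + 0.7211j + 0.6452k
-0.2049 + 0.147i + 0.7211j + 0.6452k


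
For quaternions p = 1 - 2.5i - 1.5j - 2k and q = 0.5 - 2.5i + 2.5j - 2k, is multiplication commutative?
No: pq = -6 + 4.25i + 1.75j - 13k ≠ -6 - 11.75i + 1.75j + 7k = qp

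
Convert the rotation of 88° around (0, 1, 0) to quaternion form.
0.7193 + 0.6947j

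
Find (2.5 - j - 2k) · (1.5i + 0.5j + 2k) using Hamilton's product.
4.5 + 2.75i - 1.75j + 6.5k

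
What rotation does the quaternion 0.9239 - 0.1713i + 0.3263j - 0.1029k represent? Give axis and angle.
axis = (-0.4477, 0.8528, -0.2689), θ = π/4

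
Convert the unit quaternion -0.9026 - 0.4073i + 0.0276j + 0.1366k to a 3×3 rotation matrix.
[[0.9612, 0.2241, -0.1611], [-0.2691, 0.6309, -0.7277], [-0.0615, 0.7428, 0.6667]]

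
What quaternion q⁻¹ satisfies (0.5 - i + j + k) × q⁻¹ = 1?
0.1538 + 0.3077i - 0.3077j - 0.3077k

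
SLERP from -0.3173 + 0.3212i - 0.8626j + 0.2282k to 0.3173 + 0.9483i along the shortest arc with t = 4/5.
0.2003 + 0.9484i - 0.2376j + 0.0629k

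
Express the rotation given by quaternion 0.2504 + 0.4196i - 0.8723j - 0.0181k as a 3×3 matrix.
[[-0.5225, -0.723, -0.452], [-0.7411, 0.6472, -0.1786], [0.4217, 0.2417, -0.8739]]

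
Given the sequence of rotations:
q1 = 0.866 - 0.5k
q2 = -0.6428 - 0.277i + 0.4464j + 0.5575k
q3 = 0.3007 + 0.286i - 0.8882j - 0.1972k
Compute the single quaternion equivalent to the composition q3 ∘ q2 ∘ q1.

q2 · q1 = -0.2779 - 0.4631i + 0.2481j + 0.8042k
q3 · q2 · q1 = 0.4278 - 0.8841i + 0.1828j - 0.0437k
0.4278 - 0.8841i + 0.1828j - 0.0437k


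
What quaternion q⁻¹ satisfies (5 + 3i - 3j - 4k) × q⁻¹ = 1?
0.0847 - 0.0508i + 0.0508j + 0.0678k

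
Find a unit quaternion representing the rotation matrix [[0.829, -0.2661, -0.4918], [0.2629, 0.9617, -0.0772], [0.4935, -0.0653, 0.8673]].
0.9563 + 0.0031i - 0.2576j + 0.1383k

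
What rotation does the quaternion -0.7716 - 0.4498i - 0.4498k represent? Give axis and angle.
axis = (-√2/2, 0, -√2/2), θ = 281°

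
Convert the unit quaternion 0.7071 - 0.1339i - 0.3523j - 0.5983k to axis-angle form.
axis = (-0.1894, -0.4982, -0.8461), θ = π/2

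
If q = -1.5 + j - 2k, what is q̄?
-1.5 - j + 2k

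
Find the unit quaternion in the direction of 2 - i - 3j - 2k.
0.4714 - 0.2357i - 0.7071j - 0.4714k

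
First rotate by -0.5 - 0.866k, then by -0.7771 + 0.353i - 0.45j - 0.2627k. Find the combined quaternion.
0.1611 + 0.2132i + 0.5307j + 0.8043k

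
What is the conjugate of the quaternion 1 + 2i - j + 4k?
1 - 2i + j - 4k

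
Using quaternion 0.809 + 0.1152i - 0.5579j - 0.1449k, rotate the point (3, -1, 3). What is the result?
(-1.908, -2.095, 3.313)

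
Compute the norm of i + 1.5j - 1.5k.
2.345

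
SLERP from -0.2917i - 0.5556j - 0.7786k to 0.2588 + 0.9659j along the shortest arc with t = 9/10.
-0.241 - 0.0347i - 0.9655j - 0.0925k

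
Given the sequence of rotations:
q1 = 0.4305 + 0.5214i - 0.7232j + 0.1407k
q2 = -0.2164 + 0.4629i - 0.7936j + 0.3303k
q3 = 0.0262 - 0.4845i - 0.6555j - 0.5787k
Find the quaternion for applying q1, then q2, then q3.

q2 · q1 = -0.9549 + 0.2137i - 0.0781j + 0.1908k
q3 · q2 · q1 = 0.1377 + 0.298i + 0.5927j + 0.7355k
0.1377 + 0.298i + 0.5927j + 0.7355k


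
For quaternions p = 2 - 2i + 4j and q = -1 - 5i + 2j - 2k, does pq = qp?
No: pq = -20 - 16i - 4j + 12k ≠ -20 + 4j - 20k = qp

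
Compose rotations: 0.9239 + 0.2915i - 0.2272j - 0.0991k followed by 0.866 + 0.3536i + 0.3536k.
0.7321 + 0.6595i - 0.0586j + 0.1605k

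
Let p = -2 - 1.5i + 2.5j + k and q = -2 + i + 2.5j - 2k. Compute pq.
1.25 - 6.5i - 12j - 4.25k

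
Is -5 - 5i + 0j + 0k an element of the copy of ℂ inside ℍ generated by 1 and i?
Yes. The quaternion -5 - 5i has j- and k-coefficients y = z = 0, so it lies in the complex subalgebra spanned by 1 and i.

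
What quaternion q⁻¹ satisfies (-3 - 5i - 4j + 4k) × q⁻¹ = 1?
-0.0455 + 0.0758i + 0.0606j - 0.0606k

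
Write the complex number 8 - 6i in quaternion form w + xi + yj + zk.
8 - 6i + 0j + 0k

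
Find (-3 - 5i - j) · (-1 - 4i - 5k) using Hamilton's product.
-17 + 22i - 24j + 11k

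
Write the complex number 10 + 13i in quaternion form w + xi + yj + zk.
10 + 13i + 0j + 0k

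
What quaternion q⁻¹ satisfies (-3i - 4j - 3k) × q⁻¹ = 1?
0.0882i + 0.1176j + 0.0882k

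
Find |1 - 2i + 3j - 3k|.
√23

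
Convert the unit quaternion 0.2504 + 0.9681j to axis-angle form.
axis = (0, 1, 0), θ = 151°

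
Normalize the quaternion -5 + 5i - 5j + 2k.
-0.5625 + 0.5625i - 0.5625j + 0.225k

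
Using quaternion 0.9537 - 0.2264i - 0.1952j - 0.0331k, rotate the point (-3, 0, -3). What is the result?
(-1.693, -1.41, -3.626)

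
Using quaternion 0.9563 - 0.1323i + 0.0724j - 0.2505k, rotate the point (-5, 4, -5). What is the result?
(-3.504, 4.765, -5.569)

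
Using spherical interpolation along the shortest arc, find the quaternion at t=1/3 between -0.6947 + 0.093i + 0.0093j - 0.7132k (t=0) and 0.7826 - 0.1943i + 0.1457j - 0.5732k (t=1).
-0.9305 + 0.1658i - 0.0595j - 0.321k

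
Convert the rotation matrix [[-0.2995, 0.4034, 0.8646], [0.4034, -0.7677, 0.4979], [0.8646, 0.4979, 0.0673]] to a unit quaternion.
0.5918i + 0.3408j + 0.7305k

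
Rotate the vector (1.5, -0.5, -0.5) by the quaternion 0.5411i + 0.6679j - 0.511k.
(-0.707, 1.479, -0.249)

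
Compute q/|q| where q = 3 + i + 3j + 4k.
0.5071 + 0.169i + 0.5071j + 0.6761k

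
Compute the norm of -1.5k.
1.5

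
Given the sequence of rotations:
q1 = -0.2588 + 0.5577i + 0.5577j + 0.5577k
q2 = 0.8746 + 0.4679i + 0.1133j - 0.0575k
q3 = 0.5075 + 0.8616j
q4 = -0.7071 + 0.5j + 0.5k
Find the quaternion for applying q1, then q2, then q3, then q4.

q2 · q1 = -0.5184 + 0.4619i + 0.1654j + 0.7004k
q3 · q2 · q1 = -0.4056 + 0.8379i - 0.3627j - 0.0425k
q4 · q3 · q2 · q1 = 0.4894 - 0.4324i + 0.4726j - 0.5917k
0.4894 - 0.4324i + 0.4726j - 0.5917k


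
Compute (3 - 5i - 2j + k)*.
3 + 5i + 2j - k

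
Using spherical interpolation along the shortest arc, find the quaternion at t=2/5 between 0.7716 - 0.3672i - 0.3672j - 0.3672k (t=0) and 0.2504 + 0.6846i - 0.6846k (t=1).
0.7116 + 0.0899i - 0.2751j - 0.6401k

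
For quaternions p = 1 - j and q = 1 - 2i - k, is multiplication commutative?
No: pq = 1 - i - j - 3k ≠ 1 - 3i - j + k = qp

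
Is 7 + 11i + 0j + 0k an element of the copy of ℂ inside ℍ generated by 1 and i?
Yes. The quaternion 7 + 11i has j- and k-coefficients y = z = 0, so it lies in the complex subalgebra spanned by 1 and i.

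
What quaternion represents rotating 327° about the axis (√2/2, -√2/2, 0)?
-0.9588 + 0.2008i - 0.2008j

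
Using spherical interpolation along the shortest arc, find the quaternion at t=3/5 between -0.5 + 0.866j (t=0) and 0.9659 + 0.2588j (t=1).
-0.9659 + 0.2588j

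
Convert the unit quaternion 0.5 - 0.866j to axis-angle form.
axis = (0, -1, 0), θ = 2π/3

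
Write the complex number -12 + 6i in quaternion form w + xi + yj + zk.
-12 + 6i + 0j + 0k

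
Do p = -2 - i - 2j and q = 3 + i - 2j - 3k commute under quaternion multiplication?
No: pq = -9 + i - 5j + 10k ≠ -9 - 11i + j + 2k = qp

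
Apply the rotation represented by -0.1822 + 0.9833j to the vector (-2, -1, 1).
(1.509, -1, -1.65)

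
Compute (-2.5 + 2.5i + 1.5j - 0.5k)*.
-2.5 - 2.5i - 1.5j + 0.5k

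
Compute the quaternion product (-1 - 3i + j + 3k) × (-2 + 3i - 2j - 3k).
22 + 6i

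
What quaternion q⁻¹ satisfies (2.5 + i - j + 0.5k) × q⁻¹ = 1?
0.2941 - 0.1176i + 0.1176j - 0.0588k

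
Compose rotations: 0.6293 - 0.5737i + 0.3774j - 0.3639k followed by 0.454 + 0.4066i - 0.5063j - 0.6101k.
0.488 + 0.4099i + 0.3507j - 0.6862k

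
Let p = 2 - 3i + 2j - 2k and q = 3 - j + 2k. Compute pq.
12 - 7i + 10j + k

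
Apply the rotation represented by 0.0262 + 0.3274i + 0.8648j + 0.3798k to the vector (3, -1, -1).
(-3.193, 0.622, 0.646)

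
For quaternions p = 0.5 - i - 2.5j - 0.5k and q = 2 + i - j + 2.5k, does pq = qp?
No: pq = 0.75 - 8.25i - 3.5j + 3.75k ≠ 0.75 + 5.25i - 7.5j - 3.25k = qp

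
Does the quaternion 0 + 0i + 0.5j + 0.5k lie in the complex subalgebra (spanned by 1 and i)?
No. The quaternion 0.5j + 0.5k has j-coefficient y = 0.5 and k-coefficient z = 0.5, not both zero, so it does not lie in the complex subalgebra spanned by 1 and i.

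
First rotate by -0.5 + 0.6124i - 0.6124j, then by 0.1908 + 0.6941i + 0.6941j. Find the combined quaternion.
-0.0954 - 0.2302i - 0.4639j - 0.8501k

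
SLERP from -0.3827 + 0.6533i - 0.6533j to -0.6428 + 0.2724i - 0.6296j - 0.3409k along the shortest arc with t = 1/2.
-0.5353 + 0.4832i - 0.6696j - 0.1779k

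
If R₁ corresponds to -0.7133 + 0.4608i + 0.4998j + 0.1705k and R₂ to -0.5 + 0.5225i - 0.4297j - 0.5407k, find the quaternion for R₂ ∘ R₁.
0.4228 - 0.4061i - 0.2816j + 0.7596k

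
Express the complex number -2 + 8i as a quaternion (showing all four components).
-2 + 8i + 0j + 0k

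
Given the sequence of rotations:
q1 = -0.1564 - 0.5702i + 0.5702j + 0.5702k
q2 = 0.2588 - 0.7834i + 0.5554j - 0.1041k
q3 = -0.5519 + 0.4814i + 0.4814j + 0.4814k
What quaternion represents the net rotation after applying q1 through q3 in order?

q2 · q1 = -0.7445 + 0.351i + 0.5668j + 0.0338k
q3 · q2 · q1 = -0.0472 - 0.8087i - 0.5185j - 0.2732k
-0.0472 - 0.8087i - 0.5185j - 0.2732k


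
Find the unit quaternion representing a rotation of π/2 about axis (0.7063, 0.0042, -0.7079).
0.7071 + 0.4994i + 0.003j - 0.5006k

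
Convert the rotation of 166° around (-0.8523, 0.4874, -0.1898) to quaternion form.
0.1219 - 0.8459i + 0.4838j - 0.1884k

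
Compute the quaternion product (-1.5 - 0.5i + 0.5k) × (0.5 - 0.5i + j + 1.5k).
-1.75 - j - 2.5k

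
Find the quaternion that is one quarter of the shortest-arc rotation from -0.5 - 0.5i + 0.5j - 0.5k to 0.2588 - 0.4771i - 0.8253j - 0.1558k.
-0.5215 - 0.2725i + 0.7131j - 0.3812k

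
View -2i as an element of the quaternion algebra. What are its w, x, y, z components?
0 - 2i + 0j + 0k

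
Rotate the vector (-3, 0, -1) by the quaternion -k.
(3, 0, -1)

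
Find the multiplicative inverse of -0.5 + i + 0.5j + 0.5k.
-0.2857 - 0.5714i - 0.2857j - 0.2857k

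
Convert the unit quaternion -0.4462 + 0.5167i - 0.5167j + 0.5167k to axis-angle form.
axis = (√3/3, -√3/3, √3/3), θ = 233°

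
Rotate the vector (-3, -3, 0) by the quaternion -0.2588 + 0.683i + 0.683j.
(-3, -3, 0)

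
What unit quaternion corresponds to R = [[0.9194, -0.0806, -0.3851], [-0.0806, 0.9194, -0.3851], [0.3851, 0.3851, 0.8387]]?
0.9588 + 0.2008i - 0.2008j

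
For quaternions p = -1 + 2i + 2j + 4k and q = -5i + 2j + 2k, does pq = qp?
No: pq = -2 + i - 26j + 12k ≠ -2 + 9i + 22j - 16k = qp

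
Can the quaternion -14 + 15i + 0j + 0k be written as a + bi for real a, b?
Yes. The quaternion -14 + 15i has j- and k-coefficients y = z = 0, so it lies in the complex subalgebra spanned by 1 and i.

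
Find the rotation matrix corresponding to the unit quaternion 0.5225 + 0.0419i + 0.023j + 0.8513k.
[[-0.4505, -0.8877, 0.0954], [0.8915, -0.4529, -0.0046], [0.0473, 0.0829, 0.9954]]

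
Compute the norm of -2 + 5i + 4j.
√45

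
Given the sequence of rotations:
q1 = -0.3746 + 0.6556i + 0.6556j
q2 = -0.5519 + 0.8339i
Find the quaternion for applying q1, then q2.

q2 · q1 = -0.34 - 0.6742i - 0.3618j + 0.5467k
-0.34 - 0.6742i - 0.3618j + 0.5467k


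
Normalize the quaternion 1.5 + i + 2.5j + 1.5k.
0.4376 + 0.2917i + 0.7293j + 0.4376k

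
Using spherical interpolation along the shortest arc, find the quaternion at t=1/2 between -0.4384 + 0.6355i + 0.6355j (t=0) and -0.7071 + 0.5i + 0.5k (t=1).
-0.6349 + 0.6293i + 0.3522j + 0.2771k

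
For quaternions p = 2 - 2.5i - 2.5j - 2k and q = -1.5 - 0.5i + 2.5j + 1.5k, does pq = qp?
No: pq = 5 + 4i + 13.5j - 1.5k ≠ 5 + 1.5i + 4j + 13.5k = qp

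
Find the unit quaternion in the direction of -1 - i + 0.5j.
-0.6667 - 0.6667i + 0.3333j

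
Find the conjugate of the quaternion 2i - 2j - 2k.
-2i + 2j + 2k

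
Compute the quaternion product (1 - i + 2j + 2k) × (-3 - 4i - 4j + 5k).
-9 + 17i - 13j + 11k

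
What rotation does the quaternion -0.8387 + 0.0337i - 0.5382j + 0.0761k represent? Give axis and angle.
axis = (0.0619, -0.9883, 0.1397), θ = 294°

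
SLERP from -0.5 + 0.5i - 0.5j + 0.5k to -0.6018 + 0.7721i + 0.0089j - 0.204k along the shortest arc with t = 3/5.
-0.6275 + 0.7405i - 0.2222j + 0.0927k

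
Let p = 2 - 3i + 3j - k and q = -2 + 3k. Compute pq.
-1 + 15i + 3j + 8k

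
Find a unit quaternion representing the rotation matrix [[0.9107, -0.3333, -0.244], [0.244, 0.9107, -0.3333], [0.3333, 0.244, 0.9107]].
0.9659 + 0.1494i - 0.1494j + 0.1494k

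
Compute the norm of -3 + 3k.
√18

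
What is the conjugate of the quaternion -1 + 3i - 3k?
-1 - 3i + 3k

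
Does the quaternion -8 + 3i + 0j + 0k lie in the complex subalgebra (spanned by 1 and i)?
Yes. The quaternion -8 + 3i has j- and k-coefficients y = z = 0, so it lies in the complex subalgebra spanned by 1 and i.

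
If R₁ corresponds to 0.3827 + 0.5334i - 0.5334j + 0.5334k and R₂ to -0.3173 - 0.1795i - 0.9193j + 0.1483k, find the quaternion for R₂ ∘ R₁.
-0.5951 - 0.6492i - 0.0077j + 0.4736k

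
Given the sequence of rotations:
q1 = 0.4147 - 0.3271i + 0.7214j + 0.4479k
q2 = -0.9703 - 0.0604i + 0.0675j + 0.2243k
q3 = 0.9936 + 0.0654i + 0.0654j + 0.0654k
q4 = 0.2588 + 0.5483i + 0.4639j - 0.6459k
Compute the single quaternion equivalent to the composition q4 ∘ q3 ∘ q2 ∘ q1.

q2 · q1 = -0.5713 + 0.1608i - 0.7183j - 0.3631k
q3 · q2 · q1 = -0.5074 + 0.1456i - 0.7168j - 0.4556k
q4 · q3 · q2 · q1 = -0.1729 - 0.9149i - 0.2651j - 0.2507k
-0.1729 - 0.9149i - 0.2651j - 0.2507k


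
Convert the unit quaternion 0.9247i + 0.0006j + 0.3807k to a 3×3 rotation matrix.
[[0.7101, 0.0011, 0.7041], [0.0011, -1, 0.0005], [0.7041, 0.0005, -0.7101]]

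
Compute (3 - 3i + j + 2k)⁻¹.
0.1304 + 0.1304i - 0.0435j - 0.087k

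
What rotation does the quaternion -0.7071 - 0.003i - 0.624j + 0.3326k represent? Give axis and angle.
axis = (-0.0042, -0.8825, 0.4704), θ = 3π/2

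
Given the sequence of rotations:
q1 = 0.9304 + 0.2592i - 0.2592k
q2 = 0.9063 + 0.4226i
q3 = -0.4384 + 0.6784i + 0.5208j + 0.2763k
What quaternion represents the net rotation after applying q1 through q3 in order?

q2 · q1 = 0.7337 + 0.6281i + 0.1095j - 0.2349k
q3 · q2 · q1 = -0.7399 + 0.0698i + 0.667j + 0.0529k
-0.7399 + 0.0698i + 0.667j + 0.0529k


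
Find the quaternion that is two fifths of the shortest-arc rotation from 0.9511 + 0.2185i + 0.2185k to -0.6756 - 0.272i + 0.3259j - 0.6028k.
0.8759 + 0.2503i - 0.1368j + 0.3892k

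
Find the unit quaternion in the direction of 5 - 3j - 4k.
0.7071 - 0.4243j - 0.5657k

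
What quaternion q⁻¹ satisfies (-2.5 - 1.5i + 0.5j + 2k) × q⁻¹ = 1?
-0.1961 + 0.1176i - 0.0392j - 0.1569k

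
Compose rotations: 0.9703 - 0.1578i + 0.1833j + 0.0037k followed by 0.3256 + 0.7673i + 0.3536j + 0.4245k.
0.3706 + 0.6166i + 0.333j + 0.6095k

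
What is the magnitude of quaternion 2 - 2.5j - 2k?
3.775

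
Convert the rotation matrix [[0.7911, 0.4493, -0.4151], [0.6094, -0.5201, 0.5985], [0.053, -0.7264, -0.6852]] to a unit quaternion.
-0.3827 + 0.8655i + 0.3058j - 0.1046k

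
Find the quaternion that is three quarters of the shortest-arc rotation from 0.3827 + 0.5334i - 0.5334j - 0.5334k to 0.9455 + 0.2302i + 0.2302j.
0.9161 + 0.3627i + 0.0243j - 0.1692k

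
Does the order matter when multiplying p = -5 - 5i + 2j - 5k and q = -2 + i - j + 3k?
Yes: pq = 32 + 6i + 11j - 2k ≠ 32 + 4i - 9j - 8k = qp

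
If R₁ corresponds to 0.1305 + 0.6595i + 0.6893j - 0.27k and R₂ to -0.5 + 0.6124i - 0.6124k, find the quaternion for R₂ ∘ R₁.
-0.6345 + 0.1723i - 0.5832j + 0.4772k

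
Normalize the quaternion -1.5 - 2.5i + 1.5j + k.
-0.4376 - 0.7293i + 0.4376j + 0.2917k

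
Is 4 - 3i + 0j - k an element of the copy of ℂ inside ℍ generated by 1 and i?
No. The quaternion 4 - 3i - k has j-coefficient y = 0 and k-coefficient z = -1, not both zero, so it does not lie in the complex subalgebra spanned by 1 and i.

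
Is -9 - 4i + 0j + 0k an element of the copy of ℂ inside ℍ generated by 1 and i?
Yes. The quaternion -9 - 4i has j- and k-coefficients y = z = 0, so it lies in the complex subalgebra spanned by 1 and i.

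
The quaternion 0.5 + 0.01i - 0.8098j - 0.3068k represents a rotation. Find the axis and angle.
axis = (0.0115, -0.9351, -0.3543), θ = 2π/3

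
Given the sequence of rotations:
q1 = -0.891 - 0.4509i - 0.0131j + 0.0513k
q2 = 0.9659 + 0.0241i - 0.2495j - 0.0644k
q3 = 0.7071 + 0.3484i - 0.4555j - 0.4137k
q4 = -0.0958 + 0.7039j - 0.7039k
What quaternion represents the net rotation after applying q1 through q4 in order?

q2 · q1 = -0.8497 - 0.4706i + 0.2375j - 0.0059k
q3 · q2 · q1 = -0.3311 - 0.5279i + 0.7517j + 0.2157k
q4 · q3 · q2 · q1 = -0.3456 + 0.7315i + 0.0665j + 0.584k
-0.3456 + 0.7315i + 0.0665j + 0.584k


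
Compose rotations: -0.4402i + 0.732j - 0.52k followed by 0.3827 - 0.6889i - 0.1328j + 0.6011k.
0.1065 - 0.5394i - 0.3427j - 0.7617k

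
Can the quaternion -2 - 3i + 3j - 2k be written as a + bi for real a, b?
No. The quaternion -2 - 3i + 3j - 2k has j-coefficient y = 3 and k-coefficient z = -2, not both zero, so it does not lie in the complex subalgebra spanned by 1 and i.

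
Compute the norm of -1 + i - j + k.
2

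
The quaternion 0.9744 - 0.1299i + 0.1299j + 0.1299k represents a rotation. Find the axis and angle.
axis = (-√3/3, √3/3, √3/3), θ = 26°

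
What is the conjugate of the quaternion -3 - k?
-3 + k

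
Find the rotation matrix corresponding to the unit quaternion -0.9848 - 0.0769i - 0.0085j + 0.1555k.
[[0.9515, 0.3076, -0.0072], [-0.305, 0.9398, -0.1541], [-0.0407, 0.1488, 0.988]]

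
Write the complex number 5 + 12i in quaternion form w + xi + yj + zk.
5 + 12i + 0j + 0k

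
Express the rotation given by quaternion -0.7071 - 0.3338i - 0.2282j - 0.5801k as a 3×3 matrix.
[[0.2228, -0.668, 0.71], [0.9727, 0.1041, -0.2073], [0.0646, 0.7368, 0.673]]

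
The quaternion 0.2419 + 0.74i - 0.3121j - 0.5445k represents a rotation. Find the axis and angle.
axis = (0.7626, -0.3217, -0.5612), θ = 152°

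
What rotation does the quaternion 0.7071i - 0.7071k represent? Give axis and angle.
axis = (√2/2, 0, -√2/2), θ = π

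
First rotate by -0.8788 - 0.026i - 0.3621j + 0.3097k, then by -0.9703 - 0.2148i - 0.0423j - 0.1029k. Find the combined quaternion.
0.8637 + 0.1636i + 0.4577j - 0.1334k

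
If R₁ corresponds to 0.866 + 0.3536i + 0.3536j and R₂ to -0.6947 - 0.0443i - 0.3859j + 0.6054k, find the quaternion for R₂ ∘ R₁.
-0.4495 - 0.4981i - 0.3658j + 0.6451k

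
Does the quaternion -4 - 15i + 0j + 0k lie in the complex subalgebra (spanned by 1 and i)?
Yes. The quaternion -4 - 15i has j- and k-coefficients y = z = 0, so it lies in the complex subalgebra spanned by 1 and i.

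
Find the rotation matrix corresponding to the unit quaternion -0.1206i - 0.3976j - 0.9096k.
[[-0.9709, 0.0959, 0.2194], [0.0959, -0.6838, 0.7233], [0.2194, 0.7233, 0.6547]]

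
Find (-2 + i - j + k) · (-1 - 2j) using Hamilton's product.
i + 5j - 3k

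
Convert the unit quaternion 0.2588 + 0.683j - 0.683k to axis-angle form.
axis = (0, √2/2, -√2/2), θ = 5π/6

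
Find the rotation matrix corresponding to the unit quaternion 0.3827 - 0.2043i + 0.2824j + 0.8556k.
[[-0.6236, -0.7703, -0.1334], [0.5395, -0.5476, 0.6396], [-0.5657, 0.3269, 0.757]]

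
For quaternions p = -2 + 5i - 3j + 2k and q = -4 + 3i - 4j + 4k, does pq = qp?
No: pq = -27 - 30i + 6j - 27k ≠ -27 - 22i + 34j - 5k = qp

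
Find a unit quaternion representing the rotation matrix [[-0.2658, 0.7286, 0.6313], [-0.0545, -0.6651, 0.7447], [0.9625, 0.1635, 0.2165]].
-0.2672 + 0.5438i + 0.3099j + 0.7327k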